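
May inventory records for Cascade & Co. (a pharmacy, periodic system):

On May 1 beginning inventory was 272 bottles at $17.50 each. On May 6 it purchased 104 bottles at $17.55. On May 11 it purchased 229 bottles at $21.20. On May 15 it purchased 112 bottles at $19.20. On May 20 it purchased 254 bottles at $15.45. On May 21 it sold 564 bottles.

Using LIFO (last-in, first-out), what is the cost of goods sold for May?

May 21, 564 sold [LIFO — newest first]: 254 @ $15.45 + 112 @ $19.20 + 198 @ $21.20 = $10,272.30
Ending inventory: 272 @ $17.50 + 104 @ $17.55 + 31 @ $21.20 = $7,242.40

COGS = $10,272.30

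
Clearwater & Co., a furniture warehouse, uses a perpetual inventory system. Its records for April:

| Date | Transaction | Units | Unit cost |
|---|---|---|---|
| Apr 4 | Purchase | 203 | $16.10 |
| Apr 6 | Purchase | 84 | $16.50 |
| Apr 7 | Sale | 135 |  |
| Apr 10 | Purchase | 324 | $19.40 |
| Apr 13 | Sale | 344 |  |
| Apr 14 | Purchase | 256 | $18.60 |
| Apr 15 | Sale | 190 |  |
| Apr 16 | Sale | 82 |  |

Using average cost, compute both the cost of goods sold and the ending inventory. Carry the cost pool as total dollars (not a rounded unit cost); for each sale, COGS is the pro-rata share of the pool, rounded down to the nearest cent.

COGS = $13,552.43; ending inventory = $2,149.07

After Apr 4: 203 on hand, pool $3,268.30 (≈ $16.1000 each)
After Apr 6: 287 on hand, pool $4,654.30 (≈ $16.2171 each)
Apr 7, sell 135: 135/287 × $4,654.30 → $2,189.30
After Apr 10: 476 on hand, pool $8,750.60 (≈ $18.3836 each)
Apr 13, sell 344: 344/476 × $8,750.60 → $6,323.96
After Apr 14: 388 on hand, pool $7,188.24 (≈ $18.5264 each)
Apr 15, sell 190: 190/388 × $7,188.24 → $3,520.01
Apr 16, sell 82: 82/198 × $3,668.23 → $1,519.16
Total COGS = $2,189.30 + $6,323.96 + $3,520.01 + $1,519.16 = $13,552.43
Ending inventory (cost pool remaining) = $2,149.07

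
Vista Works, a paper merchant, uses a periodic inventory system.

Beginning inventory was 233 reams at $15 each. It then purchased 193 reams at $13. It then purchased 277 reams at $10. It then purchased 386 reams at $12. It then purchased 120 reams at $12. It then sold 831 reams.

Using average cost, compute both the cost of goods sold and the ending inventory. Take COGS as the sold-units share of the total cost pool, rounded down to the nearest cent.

COGS = $10,204.32; ending inventory = $4,641.68

Sale 1, sell 831: 831/1209 × $14,846.00 → $10,204.32
Ending inventory (cost pool remaining) = $4,641.68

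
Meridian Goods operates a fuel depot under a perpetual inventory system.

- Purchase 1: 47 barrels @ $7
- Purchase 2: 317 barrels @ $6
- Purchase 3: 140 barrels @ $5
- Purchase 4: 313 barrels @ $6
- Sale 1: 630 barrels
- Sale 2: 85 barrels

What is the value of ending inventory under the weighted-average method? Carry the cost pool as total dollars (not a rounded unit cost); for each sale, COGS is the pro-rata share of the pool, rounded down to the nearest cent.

Ending inventory = $600.40

After Purchase 1: 47 on hand, pool $329.00 (≈ $7.0000 each)
After Purchase 2: 364 on hand, pool $2,231.00 (≈ $6.1291 each)
After Purchase 3: 504 on hand, pool $2,931.00 (≈ $5.8155 each)
After Purchase 4: 817 on hand, pool $4,809.00 (≈ $5.8862 each)
Sale 1, sell 630: 630/817 × $4,809.00 → $3,708.28
Sale 2, sell 85: 85/187 × $1,100.72 → $500.32
Total COGS = $3,708.28 + $500.32 = $4,208.60
Ending inventory (cost pool remaining) = $600.40
Check: goods available $4,809.00 = COGS $4,208.60 + ending $600.40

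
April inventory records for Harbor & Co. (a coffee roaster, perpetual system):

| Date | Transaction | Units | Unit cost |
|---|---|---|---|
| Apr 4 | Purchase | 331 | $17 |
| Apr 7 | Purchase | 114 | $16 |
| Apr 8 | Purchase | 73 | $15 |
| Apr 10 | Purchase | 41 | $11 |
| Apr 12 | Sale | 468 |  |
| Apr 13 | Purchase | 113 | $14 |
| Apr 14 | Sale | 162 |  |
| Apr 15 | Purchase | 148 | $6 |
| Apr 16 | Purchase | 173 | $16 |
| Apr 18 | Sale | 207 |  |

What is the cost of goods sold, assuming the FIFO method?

COGS = $11,739

Apr 12, 468 sold [FIFO — oldest first]: 331 @ $17 + 114 @ $16 + 23 @ $15 = $7,796
Apr 14, 162 sold [FIFO — oldest first]: 50 @ $15 + 41 @ $11 + 71 @ $14 = $2,195
Apr 18, 207 sold [FIFO — oldest first]: 42 @ $14 + 148 @ $6 + 17 @ $16 = $1,748
Total COGS = $7,796 + $2,195 + $1,748 = $11,739
Ending inventory: 156 @ $16 = $2,496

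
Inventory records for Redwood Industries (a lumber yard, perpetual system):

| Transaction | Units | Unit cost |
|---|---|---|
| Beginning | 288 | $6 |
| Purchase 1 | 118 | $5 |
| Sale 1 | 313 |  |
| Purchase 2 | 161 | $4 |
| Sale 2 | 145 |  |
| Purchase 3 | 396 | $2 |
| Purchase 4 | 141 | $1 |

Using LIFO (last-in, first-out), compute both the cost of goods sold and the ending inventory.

Sale 1 (313) [LIFO — newest first]: 118 @ $5 + 195 @ $6 = $1,760
Sale 2 (145) [LIFO — newest first]: 145 @ $4 = $580
Total COGS = $1,760 + $580 = $2,340
Ending inventory: 93 @ $6 + 16 @ $4 + 396 @ $2 + 141 @ $1 = $1,555

COGS = $2,340; ending inventory = $1,555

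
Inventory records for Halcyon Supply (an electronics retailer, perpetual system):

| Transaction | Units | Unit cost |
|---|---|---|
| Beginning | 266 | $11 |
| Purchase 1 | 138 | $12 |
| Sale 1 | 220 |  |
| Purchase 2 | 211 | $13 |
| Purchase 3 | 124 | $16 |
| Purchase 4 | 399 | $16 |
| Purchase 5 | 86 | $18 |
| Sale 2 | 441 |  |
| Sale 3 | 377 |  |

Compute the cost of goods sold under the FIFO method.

Sale 1 (220) [FIFO — oldest first]: 220 @ $11 = $2,420
Sale 2 (441) [FIFO — oldest first]: 46 @ $11 + 138 @ $12 + 211 @ $13 + 46 @ $16 = $5,641
Sale 3 (377) [FIFO — oldest first]: 78 @ $16 + 299 @ $16 = $6,032
Total COGS = $2,420 + $5,641 + $6,032 = $14,093
Ending inventory: 100 @ $16 + 86 @ $18 = $3,148

COGS = $14,093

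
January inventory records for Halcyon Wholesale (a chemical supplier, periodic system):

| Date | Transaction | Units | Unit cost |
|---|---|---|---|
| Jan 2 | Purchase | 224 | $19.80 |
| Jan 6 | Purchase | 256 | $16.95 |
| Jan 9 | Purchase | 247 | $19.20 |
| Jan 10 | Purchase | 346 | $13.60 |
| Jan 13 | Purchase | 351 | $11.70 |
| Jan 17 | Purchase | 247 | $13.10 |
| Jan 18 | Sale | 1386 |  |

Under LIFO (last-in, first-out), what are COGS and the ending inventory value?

Jan 18, 1386 sold [LIFO — newest first]: 247 @ $13.10 + 351 @ $11.70 + 346 @ $13.60 + 247 @ $19.20 + 195 @ $16.95 = $20,095.65
Ending inventory: 224 @ $19.80 + 61 @ $16.95 = $5,469.15

COGS = $20,095.65; ending inventory = $5,469.15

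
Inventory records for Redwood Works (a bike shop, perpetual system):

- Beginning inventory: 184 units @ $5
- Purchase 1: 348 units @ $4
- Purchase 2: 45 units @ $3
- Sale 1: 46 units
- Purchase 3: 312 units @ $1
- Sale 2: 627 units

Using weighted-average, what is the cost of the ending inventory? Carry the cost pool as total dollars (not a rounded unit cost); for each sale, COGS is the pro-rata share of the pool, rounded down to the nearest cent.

After Beginning: 184 on hand, pool $920.00 (≈ $5.0000 each)
After Purchase 1: 532 on hand, pool $2,312.00 (≈ $4.3459 each)
After Purchase 2: 577 on hand, pool $2,447.00 (≈ $4.2409 each)
Sale 1, sell 46: 46/577 × $2,447.00 → $195.08
After Purchase 3: 843 on hand, pool $2,563.92 (≈ $3.0414 each)
Sale 2, sell 627: 627/843 × $2,563.92 → $1,906.97
Total COGS = $195.08 + $1,906.97 = $2,102.05
Ending inventory (cost pool remaining) = $656.95
Check: goods available $2,759.00 = COGS $2,102.05 + ending $656.95

Ending inventory = $656.95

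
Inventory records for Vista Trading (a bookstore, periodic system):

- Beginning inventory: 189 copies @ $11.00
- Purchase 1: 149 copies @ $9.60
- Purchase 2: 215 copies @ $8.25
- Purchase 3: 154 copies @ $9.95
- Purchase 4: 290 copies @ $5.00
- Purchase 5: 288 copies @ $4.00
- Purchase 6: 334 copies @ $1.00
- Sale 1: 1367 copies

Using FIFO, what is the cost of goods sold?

Sale 1 (1367) [FIFO — oldest first]: 189 @ $11.00 + 149 @ $9.60 + 215 @ $8.25 + 154 @ $9.95 + 290 @ $5.00 + 288 @ $4.00 + 82 @ $1.00 = $9,499.45
Ending inventory: 252 @ $1.00 = $252.00
Check: goods available $9,751.45 = COGS $9,499.45 + ending $252.00

COGS = $9,499.45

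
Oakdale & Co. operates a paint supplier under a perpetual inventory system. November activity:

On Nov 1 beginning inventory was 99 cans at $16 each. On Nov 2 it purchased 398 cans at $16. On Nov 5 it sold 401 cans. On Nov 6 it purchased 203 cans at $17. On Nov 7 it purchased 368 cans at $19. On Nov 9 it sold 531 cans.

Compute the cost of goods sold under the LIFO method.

Nov 5, 401 sold [LIFO — newest first]: 398 @ $16 + 3 @ $16 = $6,416
Nov 9, 531 sold [LIFO — newest first]: 368 @ $19 + 163 @ $17 = $9,763
Total COGS = $6,416 + $9,763 = $16,179
Ending inventory: 96 @ $16 + 40 @ $17 = $2,216

COGS = $16,179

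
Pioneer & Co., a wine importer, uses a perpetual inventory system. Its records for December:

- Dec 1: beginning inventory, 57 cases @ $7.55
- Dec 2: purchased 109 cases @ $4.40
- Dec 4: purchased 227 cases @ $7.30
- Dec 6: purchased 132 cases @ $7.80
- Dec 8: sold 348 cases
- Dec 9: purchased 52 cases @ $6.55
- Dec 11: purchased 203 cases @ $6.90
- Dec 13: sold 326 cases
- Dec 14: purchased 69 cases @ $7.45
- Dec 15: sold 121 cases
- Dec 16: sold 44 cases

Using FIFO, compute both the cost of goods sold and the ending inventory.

COGS = $5,777.50; ending inventory = $74.50

Dec 8, 348 sold [FIFO — oldest first]: 57 @ $7.55 + 109 @ $4.40 + 182 @ $7.30 = $2,238.55
Dec 13, 326 sold [FIFO — oldest first]: 45 @ $7.30 + 132 @ $7.80 + 52 @ $6.55 + 97 @ $6.90 = $2,368.00
Dec 15, 121 sold [FIFO — oldest first]: 106 @ $6.90 + 15 @ $7.45 = $843.15
Dec 16, 44 sold [FIFO — oldest first]: 44 @ $7.45 = $327.80
Total COGS = $2,238.55 + $2,368.00 + $843.15 + $327.80 = $5,777.50
Ending inventory: 10 @ $7.45 = $74.50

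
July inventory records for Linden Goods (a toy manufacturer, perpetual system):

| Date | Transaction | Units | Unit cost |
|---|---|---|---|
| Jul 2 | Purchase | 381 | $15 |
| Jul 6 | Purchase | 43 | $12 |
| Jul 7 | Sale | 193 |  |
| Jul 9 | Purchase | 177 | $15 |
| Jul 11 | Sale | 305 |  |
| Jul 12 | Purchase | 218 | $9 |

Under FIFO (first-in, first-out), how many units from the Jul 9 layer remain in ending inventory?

Jul 7, 193 sold [FIFO — oldest first]: 193 @ $15 = $2,895
Jul 11, 305 sold [FIFO — oldest first]: 188 @ $15 + 43 @ $12 + 74 @ $15 = $4,446
Total COGS = $2,895 + $4,446 = $7,341
Ending inventory: 103 @ $15 + 218 @ $9 = $3,507
Check: goods available $10,848 = COGS $7,341 + ending $3,507

103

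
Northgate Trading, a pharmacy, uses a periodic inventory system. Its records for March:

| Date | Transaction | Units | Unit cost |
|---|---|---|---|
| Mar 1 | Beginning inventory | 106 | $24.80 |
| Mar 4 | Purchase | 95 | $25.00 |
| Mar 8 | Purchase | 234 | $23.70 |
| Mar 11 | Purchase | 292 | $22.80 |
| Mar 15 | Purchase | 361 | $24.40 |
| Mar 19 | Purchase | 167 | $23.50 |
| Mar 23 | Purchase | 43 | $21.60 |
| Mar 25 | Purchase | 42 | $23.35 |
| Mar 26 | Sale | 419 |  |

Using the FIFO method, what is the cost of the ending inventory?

Ending inventory = $21,679.20

Mar 26, 419 sold [FIFO — oldest first]: 106 @ $24.80 + 95 @ $25.00 + 218 @ $23.70 = $10,170.40
Ending inventory: 16 @ $23.70 + 292 @ $22.80 + 361 @ $24.40 + 167 @ $23.50 + 43 @ $21.60 + 42 @ $23.35 = $21,679.20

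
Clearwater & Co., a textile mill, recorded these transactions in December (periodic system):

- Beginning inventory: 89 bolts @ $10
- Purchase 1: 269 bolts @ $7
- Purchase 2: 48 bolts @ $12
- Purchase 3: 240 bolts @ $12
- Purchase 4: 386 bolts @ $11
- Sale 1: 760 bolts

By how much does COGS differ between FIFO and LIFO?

FIFO COGS: 89 @ $10 + 269 @ $7 + 48 @ $12 + 240 @ $12 + 114 @ $11 = $7,483
LIFO COGS: 386 @ $11 + 240 @ $12 + 48 @ $12 + 86 @ $7 = $8,304
Difference = |$7,483 − $8,304| = $821

$821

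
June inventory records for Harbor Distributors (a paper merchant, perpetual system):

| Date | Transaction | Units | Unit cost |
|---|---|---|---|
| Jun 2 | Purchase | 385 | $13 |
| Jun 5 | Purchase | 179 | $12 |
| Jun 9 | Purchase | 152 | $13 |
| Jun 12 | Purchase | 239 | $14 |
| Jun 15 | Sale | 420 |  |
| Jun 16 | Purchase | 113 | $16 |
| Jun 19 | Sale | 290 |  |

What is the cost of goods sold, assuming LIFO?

Jun 15, 420 sold [LIFO — newest first]: 239 @ $14 + 152 @ $13 + 29 @ $12 = $5,670
Jun 19, 290 sold [LIFO — newest first]: 113 @ $16 + 150 @ $12 + 27 @ $13 = $3,959
Total COGS = $5,670 + $3,959 = $9,629
Ending inventory: 358 @ $13 = $4,654
Check: goods available $14,283 = COGS $9,629 + ending $4,654

COGS = $9,629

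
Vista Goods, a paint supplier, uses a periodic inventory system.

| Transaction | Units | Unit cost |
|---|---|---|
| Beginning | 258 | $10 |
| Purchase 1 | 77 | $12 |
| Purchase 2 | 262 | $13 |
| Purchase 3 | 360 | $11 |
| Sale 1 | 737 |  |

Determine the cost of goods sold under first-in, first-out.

COGS = $8,450

Sale 1 (737) [FIFO — oldest first]: 258 @ $10 + 77 @ $12 + 262 @ $13 + 140 @ $11 = $8,450
Ending inventory: 220 @ $11 = $2,420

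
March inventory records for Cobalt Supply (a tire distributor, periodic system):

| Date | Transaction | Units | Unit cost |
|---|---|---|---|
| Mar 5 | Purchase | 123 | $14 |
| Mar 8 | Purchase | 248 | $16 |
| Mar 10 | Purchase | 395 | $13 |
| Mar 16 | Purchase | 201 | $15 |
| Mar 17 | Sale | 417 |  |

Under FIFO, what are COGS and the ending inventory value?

COGS = $6,288; ending inventory = $7,552

Mar 17, 417 sold [FIFO — oldest first]: 123 @ $14 + 248 @ $16 + 46 @ $13 = $6,288
Ending inventory: 349 @ $13 + 201 @ $15 = $7,552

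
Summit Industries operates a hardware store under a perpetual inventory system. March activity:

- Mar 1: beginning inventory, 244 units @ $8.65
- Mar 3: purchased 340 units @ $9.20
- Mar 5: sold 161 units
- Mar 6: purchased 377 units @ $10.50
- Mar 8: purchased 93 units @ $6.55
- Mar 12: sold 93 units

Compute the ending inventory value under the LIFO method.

Ending inventory = $7,715.90

Mar 5, 161 sold [LIFO — newest first]: 161 @ $9.20 = $1,481.20
Mar 12, 93 sold [LIFO — newest first]: 93 @ $6.55 = $609.15
Total COGS = $1,481.20 + $609.15 = $2,090.35
Ending inventory: 244 @ $8.65 + 179 @ $9.20 + 377 @ $10.50 = $7,715.90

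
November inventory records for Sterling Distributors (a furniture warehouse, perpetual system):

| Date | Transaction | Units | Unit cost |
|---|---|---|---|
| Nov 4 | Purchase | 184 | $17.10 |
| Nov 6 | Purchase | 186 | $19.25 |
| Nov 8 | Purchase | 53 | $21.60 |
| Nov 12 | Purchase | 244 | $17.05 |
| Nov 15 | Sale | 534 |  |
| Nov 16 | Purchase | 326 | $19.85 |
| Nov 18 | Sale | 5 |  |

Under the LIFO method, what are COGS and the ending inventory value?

Nov 15, 534 sold [LIFO — newest first]: 244 @ $17.05 + 53 @ $21.60 + 186 @ $19.25 + 51 @ $17.10 = $9,757.60
Nov 18, 5 sold [LIFO — newest first]: 5 @ $19.85 = $99.25
Total COGS = $9,757.60 + $99.25 = $9,856.85
Ending inventory: 133 @ $17.10 + 321 @ $19.85 = $8,646.15
Check: goods available $18,503.00 = COGS $9,856.85 + ending $8,646.15

COGS = $9,856.85; ending inventory = $8,646.15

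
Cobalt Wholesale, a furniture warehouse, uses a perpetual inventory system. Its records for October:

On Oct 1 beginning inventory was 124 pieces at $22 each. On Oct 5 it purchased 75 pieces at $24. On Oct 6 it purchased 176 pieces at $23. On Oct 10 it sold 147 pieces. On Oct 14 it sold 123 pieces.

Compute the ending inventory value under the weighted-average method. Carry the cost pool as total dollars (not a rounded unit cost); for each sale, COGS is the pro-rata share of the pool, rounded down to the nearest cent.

After Oct 1: 124 on hand, pool $2,728.00 (≈ $22.0000 each)
After Oct 5: 199 on hand, pool $4,528.00 (≈ $22.7538 each)
After Oct 6: 375 on hand, pool $8,576.00 (≈ $22.8693 each)
Oct 10, sell 147: 147/375 × $8,576.00 → $3,361.79
Oct 14, sell 123: 123/228 × $5,214.21 → $2,812.92
Total COGS = $3,361.79 + $2,812.92 = $6,174.71
Ending inventory (cost pool remaining) = $2,401.29

Ending inventory = $2,401.29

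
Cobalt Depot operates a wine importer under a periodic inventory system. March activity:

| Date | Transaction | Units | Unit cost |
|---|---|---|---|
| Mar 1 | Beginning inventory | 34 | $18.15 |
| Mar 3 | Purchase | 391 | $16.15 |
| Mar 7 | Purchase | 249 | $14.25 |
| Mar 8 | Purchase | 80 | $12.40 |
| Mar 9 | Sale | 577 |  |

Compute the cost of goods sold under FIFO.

Mar 9, 577 sold [FIFO — oldest first]: 34 @ $18.15 + 391 @ $16.15 + 152 @ $14.25 = $9,097.75
Ending inventory: 97 @ $14.25 + 80 @ $12.40 = $2,374.25
Check: goods available $11,472.00 = COGS $9,097.75 + ending $2,374.25

COGS = $9,097.75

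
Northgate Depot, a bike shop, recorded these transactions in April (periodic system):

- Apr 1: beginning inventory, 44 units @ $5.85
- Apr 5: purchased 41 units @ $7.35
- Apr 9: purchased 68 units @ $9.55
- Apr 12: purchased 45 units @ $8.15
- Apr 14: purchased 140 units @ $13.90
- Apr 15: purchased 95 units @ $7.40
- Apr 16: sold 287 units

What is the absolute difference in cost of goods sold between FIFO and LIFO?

FIFO COGS: 44 @ $5.85 + 41 @ $7.35 + 68 @ $9.55 + 45 @ $8.15 + 89 @ $13.90 = $2,812.00
LIFO COGS: 95 @ $7.40 + 140 @ $13.90 + 45 @ $8.15 + 7 @ $9.55 = $3,082.60
Difference = |$2,812.00 − $3,082.60| = $270.60

$270.60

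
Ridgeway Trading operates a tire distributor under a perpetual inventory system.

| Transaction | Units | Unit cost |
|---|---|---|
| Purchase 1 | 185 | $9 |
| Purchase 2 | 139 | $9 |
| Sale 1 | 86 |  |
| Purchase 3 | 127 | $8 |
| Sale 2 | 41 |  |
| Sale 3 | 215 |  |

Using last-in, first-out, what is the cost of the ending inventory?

Ending inventory = $981

Sale 1 (86) [LIFO — newest first]: 86 @ $9 = $774
Sale 2 (41) [LIFO — newest first]: 41 @ $8 = $328
Sale 3 (215) [LIFO — newest first]: 86 @ $8 + 53 @ $9 + 76 @ $9 = $1,849
Total COGS = $774 + $328 + $1,849 = $2,951
Ending inventory: 109 @ $9 = $981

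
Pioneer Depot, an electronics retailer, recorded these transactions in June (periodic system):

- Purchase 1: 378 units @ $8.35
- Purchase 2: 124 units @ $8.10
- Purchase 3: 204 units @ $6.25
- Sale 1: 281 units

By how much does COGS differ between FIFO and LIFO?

FIFO COGS: 281 @ $8.35 = $2,346.35
LIFO COGS: 204 @ $6.25 + 77 @ $8.10 = $1,898.70
Difference = |$2,346.35 − $1,898.70| = $447.65

$447.65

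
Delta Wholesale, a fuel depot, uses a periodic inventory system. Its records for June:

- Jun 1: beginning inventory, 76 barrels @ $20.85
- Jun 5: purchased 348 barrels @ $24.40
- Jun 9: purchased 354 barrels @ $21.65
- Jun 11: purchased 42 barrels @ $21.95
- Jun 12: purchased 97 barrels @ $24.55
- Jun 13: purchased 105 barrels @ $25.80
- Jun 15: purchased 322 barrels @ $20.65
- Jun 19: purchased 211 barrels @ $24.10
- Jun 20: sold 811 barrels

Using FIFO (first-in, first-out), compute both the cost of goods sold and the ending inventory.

COGS = $18,464.25; ending inventory = $17,022.30

Jun 20, 811 sold [FIFO — oldest first]: 76 @ $20.85 + 348 @ $24.40 + 354 @ $21.65 + 33 @ $21.95 = $18,464.25
Ending inventory: 9 @ $21.95 + 97 @ $24.55 + 105 @ $25.80 + 322 @ $20.65 + 211 @ $24.10 = $17,022.30
Check: goods available $35,486.55 = COGS $18,464.25 + ending $17,022.30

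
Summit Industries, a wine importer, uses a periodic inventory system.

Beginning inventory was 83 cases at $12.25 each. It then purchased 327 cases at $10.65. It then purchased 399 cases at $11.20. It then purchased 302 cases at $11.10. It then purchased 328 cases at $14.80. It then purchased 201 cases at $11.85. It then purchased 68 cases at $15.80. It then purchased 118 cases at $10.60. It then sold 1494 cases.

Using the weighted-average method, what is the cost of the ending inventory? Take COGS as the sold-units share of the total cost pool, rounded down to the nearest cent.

Sale 1, sell 1494: 1494/1826 × $21,881.75 → $17,903.25
Ending inventory (cost pool remaining) = $3,978.50

Ending inventory = $3,978.50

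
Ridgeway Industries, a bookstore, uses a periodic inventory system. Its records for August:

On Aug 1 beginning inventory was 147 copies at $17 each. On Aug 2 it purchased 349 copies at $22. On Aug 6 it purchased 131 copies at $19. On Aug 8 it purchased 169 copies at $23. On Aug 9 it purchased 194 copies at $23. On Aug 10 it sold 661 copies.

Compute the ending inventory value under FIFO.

Aug 10, 661 sold [FIFO — oldest first]: 147 @ $17 + 349 @ $22 + 131 @ $19 + 34 @ $23 = $13,448
Ending inventory: 135 @ $23 + 194 @ $23 = $7,567

Ending inventory = $7,567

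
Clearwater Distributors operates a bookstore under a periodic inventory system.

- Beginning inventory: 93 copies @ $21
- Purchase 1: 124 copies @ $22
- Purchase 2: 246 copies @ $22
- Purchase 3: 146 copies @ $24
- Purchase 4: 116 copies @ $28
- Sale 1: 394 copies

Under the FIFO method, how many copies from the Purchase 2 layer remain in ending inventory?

Sale 1 (394) [FIFO — oldest first]: 93 @ $21 + 124 @ $22 + 177 @ $22 = $8,575
Ending inventory: 69 @ $22 + 146 @ $24 + 116 @ $28 = $8,270

69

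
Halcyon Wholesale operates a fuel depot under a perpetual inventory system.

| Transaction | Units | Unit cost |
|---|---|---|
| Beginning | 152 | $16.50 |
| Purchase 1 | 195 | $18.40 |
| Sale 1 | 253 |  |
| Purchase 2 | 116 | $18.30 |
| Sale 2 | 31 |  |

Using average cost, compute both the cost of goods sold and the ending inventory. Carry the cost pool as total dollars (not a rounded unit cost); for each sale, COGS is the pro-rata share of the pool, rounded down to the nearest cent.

After Beginning: 152 on hand, pool $2,508.00 (≈ $16.5000 each)
After Purchase 1: 347 on hand, pool $6,096.00 (≈ $17.5677 each)
Sale 1, sell 253: 253/347 × $6,096.00 → $4,444.63
After Purchase 2: 210 on hand, pool $3,774.17 (≈ $17.9722 each)
Sale 2, sell 31: 31/210 × $3,774.17 → $557.13
Total COGS = $4,444.63 + $557.13 = $5,001.76
Ending inventory (cost pool remaining) = $3,217.04

COGS = $5,001.76; ending inventory = $3,217.04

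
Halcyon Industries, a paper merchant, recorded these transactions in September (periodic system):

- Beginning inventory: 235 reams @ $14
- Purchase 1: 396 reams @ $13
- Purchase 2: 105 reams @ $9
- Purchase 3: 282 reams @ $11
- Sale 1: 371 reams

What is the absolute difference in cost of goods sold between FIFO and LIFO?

FIFO COGS: 235 @ $14 + 136 @ $13 = $5,058
LIFO COGS: 282 @ $11 + 89 @ $9 = $3,903
Difference = |$5,058 − $3,903| = $1,155

$1,155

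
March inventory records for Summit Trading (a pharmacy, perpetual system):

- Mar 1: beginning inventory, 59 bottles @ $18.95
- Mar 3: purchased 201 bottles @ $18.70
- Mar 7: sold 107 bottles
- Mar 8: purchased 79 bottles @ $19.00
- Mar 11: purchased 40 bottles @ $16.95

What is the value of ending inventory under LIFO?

Mar 7, 107 sold [LIFO — newest first]: 107 @ $18.70 = $2,000.90
Ending inventory: 59 @ $18.95 + 94 @ $18.70 + 79 @ $19.00 + 40 @ $16.95 = $5,054.85
Check: goods available $7,055.75 = COGS $2,000.90 + ending $5,054.85

Ending inventory = $5,054.85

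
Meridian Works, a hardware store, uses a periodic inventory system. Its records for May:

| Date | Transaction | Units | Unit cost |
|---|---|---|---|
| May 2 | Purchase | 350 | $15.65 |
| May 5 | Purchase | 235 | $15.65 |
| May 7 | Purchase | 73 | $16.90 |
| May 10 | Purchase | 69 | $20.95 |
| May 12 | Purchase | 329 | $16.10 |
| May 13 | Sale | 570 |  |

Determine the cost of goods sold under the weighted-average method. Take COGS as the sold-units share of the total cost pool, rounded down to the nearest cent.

May 13, sell 570: 570/1056 × $17,131.40 → $9,247.06
Ending inventory (cost pool remaining) = $7,884.34

COGS = $9,247.06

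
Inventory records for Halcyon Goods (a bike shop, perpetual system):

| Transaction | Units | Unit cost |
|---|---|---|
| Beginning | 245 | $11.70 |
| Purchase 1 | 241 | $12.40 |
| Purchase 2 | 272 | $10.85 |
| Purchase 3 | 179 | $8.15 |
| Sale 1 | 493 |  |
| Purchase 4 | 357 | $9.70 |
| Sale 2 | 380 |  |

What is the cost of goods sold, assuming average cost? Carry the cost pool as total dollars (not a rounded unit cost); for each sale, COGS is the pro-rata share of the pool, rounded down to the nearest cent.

COGS = $9,351.24

After Beginning: 245 on hand, pool $2,866.50 (≈ $11.7000 each)
After Purchase 1: 486 on hand, pool $5,854.90 (≈ $12.0471 each)
After Purchase 2: 758 on hand, pool $8,806.10 (≈ $11.6175 each)
After Purchase 3: 937 on hand, pool $10,264.95 (≈ $10.9551 each)
Sale 1, sell 493: 493/937 × $10,264.95 → $5,400.87
After Purchase 4: 801 on hand, pool $8,326.98 (≈ $10.3957 each)
Sale 2, sell 380: 380/801 × $8,326.98 → $3,950.37
Total COGS = $5,400.87 + $3,950.37 = $9,351.24
Ending inventory (cost pool remaining) = $4,376.61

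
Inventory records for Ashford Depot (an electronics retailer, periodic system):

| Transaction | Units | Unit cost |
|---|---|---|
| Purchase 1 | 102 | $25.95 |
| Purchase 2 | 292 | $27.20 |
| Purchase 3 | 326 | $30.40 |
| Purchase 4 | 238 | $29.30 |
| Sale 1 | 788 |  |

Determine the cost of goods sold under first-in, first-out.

Sale 1 (788) [FIFO — oldest first]: 102 @ $25.95 + 292 @ $27.20 + 326 @ $30.40 + 68 @ $29.30 = $22,492.10
Ending inventory: 170 @ $29.30 = $4,981.00

COGS = $22,492.10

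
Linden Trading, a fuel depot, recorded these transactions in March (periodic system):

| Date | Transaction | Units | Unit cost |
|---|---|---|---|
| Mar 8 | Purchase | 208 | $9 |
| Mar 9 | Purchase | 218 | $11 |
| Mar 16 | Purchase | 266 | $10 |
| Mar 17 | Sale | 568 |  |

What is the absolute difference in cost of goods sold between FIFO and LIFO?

FIFO COGS: 208 @ $9 + 218 @ $11 + 142 @ $10 = $5,690
LIFO COGS: 266 @ $10 + 218 @ $11 + 84 @ $9 = $5,814
Difference = |$5,690 − $5,814| = $124

$124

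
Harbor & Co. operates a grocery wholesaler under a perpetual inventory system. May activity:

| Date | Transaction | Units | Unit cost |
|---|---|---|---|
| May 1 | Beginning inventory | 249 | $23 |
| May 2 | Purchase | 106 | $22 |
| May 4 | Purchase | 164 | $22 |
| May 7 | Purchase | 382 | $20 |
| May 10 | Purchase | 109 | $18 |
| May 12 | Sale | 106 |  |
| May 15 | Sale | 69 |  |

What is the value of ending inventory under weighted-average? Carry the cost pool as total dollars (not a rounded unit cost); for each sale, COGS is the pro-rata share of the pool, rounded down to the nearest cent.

Ending inventory = $17,583.78

After May 1: 249 on hand, pool $5,727.00 (≈ $23.0000 each)
After May 2: 355 on hand, pool $8,059.00 (≈ $22.7014 each)
After May 4: 519 on hand, pool $11,667.00 (≈ $22.4798 each)
After May 7: 901 on hand, pool $19,307.00 (≈ $21.4284 each)
After May 10: 1010 on hand, pool $21,269.00 (≈ $21.0584 each)
May 12, sell 106: 106/1010 × $21,269.00 → $2,232.19
May 15, sell 69: 69/904 × $19,036.81 → $1,453.03
Total COGS = $2,232.19 + $1,453.03 = $3,685.22
Ending inventory (cost pool remaining) = $17,583.78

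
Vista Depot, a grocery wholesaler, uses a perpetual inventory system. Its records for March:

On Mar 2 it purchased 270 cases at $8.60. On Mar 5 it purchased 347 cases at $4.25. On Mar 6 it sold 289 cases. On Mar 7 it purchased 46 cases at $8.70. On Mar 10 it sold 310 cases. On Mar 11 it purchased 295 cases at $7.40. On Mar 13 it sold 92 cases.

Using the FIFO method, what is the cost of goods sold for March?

COGS = $4,404.15

Mar 6, 289 sold [FIFO — oldest first]: 270 @ $8.60 + 19 @ $4.25 = $2,402.75
Mar 10, 310 sold [FIFO — oldest first]: 310 @ $4.25 = $1,317.50
Mar 13, 92 sold [FIFO — oldest first]: 18 @ $4.25 + 46 @ $8.70 + 28 @ $7.40 = $683.90
Total COGS = $2,402.75 + $1,317.50 + $683.90 = $4,404.15
Ending inventory: 267 @ $7.40 = $1,975.80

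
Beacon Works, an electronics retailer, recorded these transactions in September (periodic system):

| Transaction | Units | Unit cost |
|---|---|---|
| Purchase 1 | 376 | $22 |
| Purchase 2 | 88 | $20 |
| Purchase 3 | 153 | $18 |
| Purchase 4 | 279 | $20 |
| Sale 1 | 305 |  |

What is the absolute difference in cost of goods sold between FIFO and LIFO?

$662

FIFO COGS: 305 @ $22 = $6,710
LIFO COGS: 279 @ $20 + 26 @ $18 = $6,048
Difference = |$6,710 − $6,048| = $662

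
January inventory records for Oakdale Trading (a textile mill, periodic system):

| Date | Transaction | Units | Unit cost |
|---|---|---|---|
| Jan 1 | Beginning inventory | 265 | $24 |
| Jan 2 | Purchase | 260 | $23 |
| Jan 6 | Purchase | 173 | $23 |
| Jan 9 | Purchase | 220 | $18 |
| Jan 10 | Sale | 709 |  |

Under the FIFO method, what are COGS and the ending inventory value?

COGS = $16,517; ending inventory = $3,762

Jan 10, 709 sold [FIFO — oldest first]: 265 @ $24 + 260 @ $23 + 173 @ $23 + 11 @ $18 = $16,517
Ending inventory: 209 @ $18 = $3,762
Check: goods available $20,279 = COGS $16,517 + ending $3,762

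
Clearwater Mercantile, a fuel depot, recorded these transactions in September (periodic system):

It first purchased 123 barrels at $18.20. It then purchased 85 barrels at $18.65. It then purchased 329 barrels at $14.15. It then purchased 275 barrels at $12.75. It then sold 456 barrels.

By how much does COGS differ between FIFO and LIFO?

$1,265.65

FIFO COGS: 123 @ $18.20 + 85 @ $18.65 + 248 @ $14.15 = $7,333.05
LIFO COGS: 275 @ $12.75 + 181 @ $14.15 = $6,067.40
Difference = |$7,333.05 − $6,067.40| = $1,265.65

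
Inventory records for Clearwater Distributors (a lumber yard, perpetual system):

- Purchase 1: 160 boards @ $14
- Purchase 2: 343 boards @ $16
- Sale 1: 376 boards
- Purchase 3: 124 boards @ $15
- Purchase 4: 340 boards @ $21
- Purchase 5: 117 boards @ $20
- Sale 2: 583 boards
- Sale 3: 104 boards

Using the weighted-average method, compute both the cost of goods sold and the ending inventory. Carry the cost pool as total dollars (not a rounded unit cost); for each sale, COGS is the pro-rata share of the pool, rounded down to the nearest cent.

COGS = $18,673.76; ending inventory = $394.24

After Purchase 1: 160 on hand, pool $2,240.00 (≈ $14.0000 each)
After Purchase 2: 503 on hand, pool $7,728.00 (≈ $15.3638 each)
Sale 1, sell 376: 376/503 × $7,728.00 → $5,776.79
After Purchase 3: 251 on hand, pool $3,811.21 (≈ $15.1841 each)
After Purchase 4: 591 on hand, pool $10,951.21 (≈ $18.5300 each)
After Purchase 5: 708 on hand, pool $13,291.21 (≈ $18.7729 each)
Sale 2, sell 583: 583/708 × $13,291.21 → $10,944.59
Sale 3, sell 104: 104/125 × $2,346.62 → $1,952.38
Total COGS = $5,776.79 + $10,944.59 + $1,952.38 = $18,673.76
Ending inventory (cost pool remaining) = $394.24
Check: goods available $19,068.00 = COGS $18,673.76 + ending $394.24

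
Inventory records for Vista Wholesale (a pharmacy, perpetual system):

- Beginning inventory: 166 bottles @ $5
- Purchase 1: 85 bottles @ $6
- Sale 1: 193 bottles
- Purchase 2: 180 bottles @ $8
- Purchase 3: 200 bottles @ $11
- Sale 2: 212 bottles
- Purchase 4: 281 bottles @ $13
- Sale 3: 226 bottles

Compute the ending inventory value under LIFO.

Sale 1 (193) [LIFO — newest first]: 85 @ $6 + 108 @ $5 = $1,050
Sale 2 (212) [LIFO — newest first]: 200 @ $11 + 12 @ $8 = $2,296
Sale 3 (226) [LIFO — newest first]: 226 @ $13 = $2,938
Total COGS = $1,050 + $2,296 + $2,938 = $6,284
Ending inventory: 58 @ $5 + 168 @ $8 + 55 @ $13 = $2,349

Ending inventory = $2,349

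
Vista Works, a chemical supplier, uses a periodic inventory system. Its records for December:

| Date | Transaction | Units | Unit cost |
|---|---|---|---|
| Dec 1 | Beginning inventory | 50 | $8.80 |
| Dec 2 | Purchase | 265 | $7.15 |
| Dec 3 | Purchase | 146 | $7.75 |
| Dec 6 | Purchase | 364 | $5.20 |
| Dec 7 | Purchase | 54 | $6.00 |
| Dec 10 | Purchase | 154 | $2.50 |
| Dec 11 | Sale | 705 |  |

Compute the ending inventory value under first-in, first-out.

Ending inventory = $1,333.00

Dec 11, 705 sold [FIFO — oldest first]: 50 @ $8.80 + 265 @ $7.15 + 146 @ $7.75 + 244 @ $5.20 = $4,735.05
Ending inventory: 120 @ $5.20 + 54 @ $6.00 + 154 @ $2.50 = $1,333.00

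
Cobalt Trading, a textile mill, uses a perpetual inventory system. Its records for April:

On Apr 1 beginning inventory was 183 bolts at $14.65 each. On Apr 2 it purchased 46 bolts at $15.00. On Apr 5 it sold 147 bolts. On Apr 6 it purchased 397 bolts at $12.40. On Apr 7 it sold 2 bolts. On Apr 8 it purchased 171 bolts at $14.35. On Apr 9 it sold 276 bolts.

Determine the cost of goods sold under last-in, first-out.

Apr 5, 147 sold [LIFO — newest first]: 46 @ $15.00 + 101 @ $14.65 = $2,169.65
Apr 7, 2 sold [LIFO — newest first]: 2 @ $12.40 = $24.80
Apr 9, 276 sold [LIFO — newest first]: 171 @ $14.35 + 105 @ $12.40 = $3,755.85
Total COGS = $2,169.65 + $24.80 + $3,755.85 = $5,950.30
Ending inventory: 82 @ $14.65 + 290 @ $12.40 = $4,797.30
Check: goods available $10,747.60 = COGS $5,950.30 + ending $4,797.30

COGS = $5,950.30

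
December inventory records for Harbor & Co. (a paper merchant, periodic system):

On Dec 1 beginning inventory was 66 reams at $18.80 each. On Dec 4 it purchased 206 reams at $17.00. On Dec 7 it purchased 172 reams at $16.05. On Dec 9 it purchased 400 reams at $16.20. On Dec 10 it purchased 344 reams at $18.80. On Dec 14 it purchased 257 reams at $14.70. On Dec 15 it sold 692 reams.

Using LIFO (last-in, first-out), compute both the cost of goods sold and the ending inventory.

COGS = $11,719.30; ending inventory = $12,509.20

Dec 15, 692 sold [LIFO — newest first]: 257 @ $14.70 + 344 @ $18.80 + 91 @ $16.20 = $11,719.30
Ending inventory: 66 @ $18.80 + 206 @ $17.00 + 172 @ $16.05 + 309 @ $16.20 = $12,509.20
Check: goods available $24,228.50 = COGS $11,719.30 + ending $12,509.20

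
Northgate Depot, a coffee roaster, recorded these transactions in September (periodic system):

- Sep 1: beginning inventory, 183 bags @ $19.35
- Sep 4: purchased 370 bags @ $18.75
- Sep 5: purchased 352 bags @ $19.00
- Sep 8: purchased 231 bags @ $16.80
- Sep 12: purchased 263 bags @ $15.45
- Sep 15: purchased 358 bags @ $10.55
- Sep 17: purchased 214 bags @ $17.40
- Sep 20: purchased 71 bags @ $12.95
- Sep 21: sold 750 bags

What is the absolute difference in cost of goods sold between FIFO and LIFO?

FIFO COGS: 183 @ $19.35 + 370 @ $18.75 + 197 @ $19.00 = $14,221.55
LIFO COGS: 71 @ $12.95 + 214 @ $17.40 + 358 @ $10.55 + 107 @ $15.45 = $10,073.10
Difference = |$14,221.55 − $10,073.10| = $4,148.45

$4,148.45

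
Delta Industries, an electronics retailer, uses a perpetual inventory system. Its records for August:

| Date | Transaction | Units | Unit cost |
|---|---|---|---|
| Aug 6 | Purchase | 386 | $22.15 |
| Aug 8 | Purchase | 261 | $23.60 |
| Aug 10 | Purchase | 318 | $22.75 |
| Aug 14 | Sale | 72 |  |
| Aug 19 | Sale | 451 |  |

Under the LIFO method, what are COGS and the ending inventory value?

Aug 14, 72 sold [LIFO — newest first]: 72 @ $22.75 = $1,638.00
Aug 19, 451 sold [LIFO — newest first]: 246 @ $22.75 + 205 @ $23.60 = $10,434.50
Total COGS = $1,638.00 + $10,434.50 = $12,072.50
Ending inventory: 386 @ $22.15 + 56 @ $23.60 = $9,871.50

COGS = $12,072.50; ending inventory = $9,871.50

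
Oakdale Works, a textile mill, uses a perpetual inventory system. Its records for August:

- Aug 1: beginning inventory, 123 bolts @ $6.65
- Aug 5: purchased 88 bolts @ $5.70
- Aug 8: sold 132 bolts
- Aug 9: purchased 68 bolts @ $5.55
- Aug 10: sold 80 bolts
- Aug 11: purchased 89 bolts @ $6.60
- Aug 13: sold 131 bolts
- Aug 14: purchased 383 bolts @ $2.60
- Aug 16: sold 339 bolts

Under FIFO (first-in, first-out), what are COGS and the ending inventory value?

Aug 8, 132 sold [FIFO — oldest first]: 123 @ $6.65 + 9 @ $5.70 = $869.25
Aug 10, 80 sold [FIFO — oldest first]: 79 @ $5.70 + 1 @ $5.55 = $455.85
Aug 13, 131 sold [FIFO — oldest first]: 67 @ $5.55 + 64 @ $6.60 = $794.25
Aug 16, 339 sold [FIFO — oldest first]: 25 @ $6.60 + 314 @ $2.60 = $981.40
Total COGS = $869.25 + $455.85 + $794.25 + $981.40 = $3,100.75
Ending inventory: 69 @ $2.60 = $179.40

COGS = $3,100.75; ending inventory = $179.40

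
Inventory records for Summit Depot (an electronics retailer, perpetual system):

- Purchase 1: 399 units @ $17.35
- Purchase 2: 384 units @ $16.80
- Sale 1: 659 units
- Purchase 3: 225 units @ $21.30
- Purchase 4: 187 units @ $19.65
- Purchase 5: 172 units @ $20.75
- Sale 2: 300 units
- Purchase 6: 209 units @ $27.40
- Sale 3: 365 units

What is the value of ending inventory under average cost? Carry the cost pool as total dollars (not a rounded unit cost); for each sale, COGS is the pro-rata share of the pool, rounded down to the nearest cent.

Ending inventory = $5,670.27

After Purchase 1: 399 on hand, pool $6,922.65 (≈ $17.3500 each)
After Purchase 2: 783 on hand, pool $13,373.85 (≈ $17.0803 each)
Sale 1, sell 659: 659/783 × $13,373.85 → $11,255.89
After Purchase 3: 349 on hand, pool $6,910.46 (≈ $19.8007 each)
After Purchase 4: 536 on hand, pool $10,585.01 (≈ $19.7482 each)
After Purchase 5: 708 on hand, pool $14,154.01 (≈ $19.9915 each)
Sale 2, sell 300: 300/708 × $14,154.01 → $5,997.46
After Purchase 6: 617 on hand, pool $13,883.15 (≈ $22.5011 each)
Sale 3, sell 365: 365/617 × $13,883.15 → $8,212.88
Total COGS = $11,255.89 + $5,997.46 + $8,212.88 = $25,466.23
Ending inventory (cost pool remaining) = $5,670.27
Check: goods available $31,136.50 = COGS $25,466.23 + ending $5,670.27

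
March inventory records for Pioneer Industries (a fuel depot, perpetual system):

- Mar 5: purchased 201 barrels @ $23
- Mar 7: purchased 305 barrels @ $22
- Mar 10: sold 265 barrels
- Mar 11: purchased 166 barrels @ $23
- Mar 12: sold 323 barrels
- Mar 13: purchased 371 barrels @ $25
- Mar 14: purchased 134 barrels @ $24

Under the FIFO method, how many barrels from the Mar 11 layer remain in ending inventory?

Mar 10, 265 sold [FIFO — oldest first]: 201 @ $23 + 64 @ $22 = $6,031
Mar 12, 323 sold [FIFO — oldest first]: 241 @ $22 + 82 @ $23 = $7,188
Total COGS = $6,031 + $7,188 = $13,219
Ending inventory: 84 @ $23 + 371 @ $25 + 134 @ $24 = $14,423

84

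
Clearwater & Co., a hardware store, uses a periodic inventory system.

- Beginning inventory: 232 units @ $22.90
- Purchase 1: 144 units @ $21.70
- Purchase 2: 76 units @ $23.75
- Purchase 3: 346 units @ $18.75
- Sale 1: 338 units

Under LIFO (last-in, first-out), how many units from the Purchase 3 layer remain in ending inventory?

8

Sale 1 (338) [LIFO — newest first]: 338 @ $18.75 = $6,337.50
Ending inventory: 232 @ $22.90 + 144 @ $21.70 + 76 @ $23.75 + 8 @ $18.75 = $10,392.60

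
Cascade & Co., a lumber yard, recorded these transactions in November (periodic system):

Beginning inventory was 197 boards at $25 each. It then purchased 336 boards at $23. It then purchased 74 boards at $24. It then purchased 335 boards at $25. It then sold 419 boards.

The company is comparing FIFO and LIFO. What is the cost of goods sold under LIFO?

FIFO COGS: 197 @ $25 + 222 @ $23 = $10,031
LIFO COGS: 335 @ $25 + 74 @ $24 + 10 @ $23 = $10,381

COGS = $10,381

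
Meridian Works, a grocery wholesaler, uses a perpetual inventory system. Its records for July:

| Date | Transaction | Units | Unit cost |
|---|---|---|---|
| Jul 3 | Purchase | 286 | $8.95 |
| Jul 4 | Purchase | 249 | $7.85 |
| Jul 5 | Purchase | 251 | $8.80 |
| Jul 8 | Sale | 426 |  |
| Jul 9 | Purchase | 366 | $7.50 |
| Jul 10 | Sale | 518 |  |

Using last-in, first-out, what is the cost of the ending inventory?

Ending inventory = $1,861.60

Jul 8, 426 sold [LIFO — newest first]: 251 @ $8.80 + 175 @ $7.85 = $3,582.55
Jul 10, 518 sold [LIFO — newest first]: 366 @ $7.50 + 74 @ $7.85 + 78 @ $8.95 = $4,024.00
Total COGS = $3,582.55 + $4,024.00 = $7,606.55
Ending inventory: 208 @ $8.95 = $1,861.60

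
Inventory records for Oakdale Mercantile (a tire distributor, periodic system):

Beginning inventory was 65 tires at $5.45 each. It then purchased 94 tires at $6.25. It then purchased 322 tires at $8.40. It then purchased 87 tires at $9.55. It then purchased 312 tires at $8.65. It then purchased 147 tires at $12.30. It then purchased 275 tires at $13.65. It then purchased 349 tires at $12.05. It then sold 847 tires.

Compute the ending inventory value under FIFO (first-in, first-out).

Sale 1 (847) [FIFO — oldest first]: 65 @ $5.45 + 94 @ $6.25 + 322 @ $8.40 + 87 @ $9.55 + 279 @ $8.65 = $6,890.75
Ending inventory: 33 @ $8.65 + 147 @ $12.30 + 275 @ $13.65 + 349 @ $12.05 = $10,052.75
Check: goods available $16,943.50 = COGS $6,890.75 + ending $10,052.75

Ending inventory = $10,052.75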